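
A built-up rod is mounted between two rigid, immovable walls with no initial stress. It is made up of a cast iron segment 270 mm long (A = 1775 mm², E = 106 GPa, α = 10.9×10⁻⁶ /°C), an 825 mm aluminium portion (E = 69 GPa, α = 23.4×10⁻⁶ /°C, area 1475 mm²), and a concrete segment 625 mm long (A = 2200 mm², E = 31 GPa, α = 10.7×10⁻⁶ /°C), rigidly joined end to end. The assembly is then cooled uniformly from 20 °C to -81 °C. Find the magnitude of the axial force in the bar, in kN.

With the walls removed the bar would change length by δ_free = Σ αᵢΔT Lᵢ = 10.9×10⁻⁶×101×270 + 23.4×10⁻⁶×101×825 + 10.7×10⁻⁶×101×625 = 2.922 mm.
The walls prevent any net length change, so an axial force P (same in every segment) develops. Compatibility: P · Σ Lᵢ/(AᵢEᵢ) = δ_free.
Σ Lᵢ/(AᵢEᵢ) = 270/(1775×106×10³) + 825/(1475×69×10³) + 625/(2200×31×10³) = 1.871×10⁻⁵ mm/N.
Hence P = δ_free / Σ(L/AE) = 2.922/1.871×10⁻⁵ = 156.2 kN (tensile).

P ≈ 156 kN (tensile)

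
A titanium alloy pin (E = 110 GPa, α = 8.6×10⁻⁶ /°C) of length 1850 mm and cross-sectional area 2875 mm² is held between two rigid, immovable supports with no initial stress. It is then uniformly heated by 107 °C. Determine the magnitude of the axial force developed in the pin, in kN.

P ≈ 291 kN (compressive)

With zero net strain, σ = E·αΔT = 110 GPa × 8.6×10⁻⁶ × 107 = 101.2 MPa.
Axial force P = σA = 101.2 × 2875 = 291000 N = 291 kN, compressive.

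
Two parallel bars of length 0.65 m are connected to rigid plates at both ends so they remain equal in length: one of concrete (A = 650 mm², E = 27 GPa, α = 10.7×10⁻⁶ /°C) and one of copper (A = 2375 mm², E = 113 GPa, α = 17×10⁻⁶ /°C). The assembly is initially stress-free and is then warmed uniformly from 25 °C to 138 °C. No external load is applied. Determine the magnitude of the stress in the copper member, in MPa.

The copper has the larger α, so on heating it would change length more than the concrete if both were free. The rigid plates force a common final length, so the copper is put into compression and the concrete into tension, with equal and opposite forces P (no external load).
Setting the final lengths equal and cancelling L: (α₁ − α₂)ΔT = P/(A₁E₁) + P/(A₂E₂).
|α₁ − α₂|·ΔT = 6.3×10⁻⁶ × 113 = 0.0007119.
1/(A₁E₁) + 1/(A₂E₂) = 1/(650×27×10³) + 1/(2375×113×10³) = 6.071×10⁻⁸ N⁻¹.
P = 0.0007119 / 6.071×10⁻⁸ = 11730 N = 11.73 kN.
σ_{copper} = P/A₂ = 11730/2375 = 4.938 MPa, compressive.

σ ≈ 4.94 MPa (compressive)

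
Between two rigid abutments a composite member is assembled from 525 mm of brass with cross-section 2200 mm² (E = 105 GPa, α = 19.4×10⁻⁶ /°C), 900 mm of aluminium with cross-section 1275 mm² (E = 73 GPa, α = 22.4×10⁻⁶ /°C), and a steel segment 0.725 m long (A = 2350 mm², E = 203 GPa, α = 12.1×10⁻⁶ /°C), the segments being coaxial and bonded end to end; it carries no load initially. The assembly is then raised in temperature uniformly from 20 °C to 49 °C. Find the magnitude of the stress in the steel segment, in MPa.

With the walls removed the bar would change length by δ_free = Σ αᵢΔT Lᵢ = 19.4×10⁻⁶×29×525 + 22.4×10⁻⁶×29×900 + 12.1×10⁻⁶×29×725 = 1.134 mm.
The walls prevent any net length change, so an axial force P (same in every segment) develops. Compatibility: P · Σ Lᵢ/(AᵢEᵢ) = δ_free.
The series flexibility is Σ Lᵢ/(AᵢEᵢ) = 525/(2200×105×10³) + 900/(1275×73×10³) + 725/(2350×203×10³) = 1.346×10⁻⁵ mm/N.
Hence P = δ_free / Σ(L/AE) = 1.134/1.346×10⁻⁵ = 84.27 kN (compressive).
σ_{steel} = P / A = 84270 / 2350 = 35.86 MPa.

σ ≈ 35.9 MPa (compressive)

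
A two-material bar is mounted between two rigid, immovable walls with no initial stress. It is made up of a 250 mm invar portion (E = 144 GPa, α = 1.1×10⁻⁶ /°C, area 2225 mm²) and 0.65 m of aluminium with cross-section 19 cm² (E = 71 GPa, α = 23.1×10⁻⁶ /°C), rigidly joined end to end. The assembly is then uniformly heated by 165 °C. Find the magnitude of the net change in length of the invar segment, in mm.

If the supports were absent, the total length change would be Σ αᵢΔT Lᵢ = 1.1×10⁻⁶×165×250 + 23.1×10⁻⁶×165×650 = 2.523 mm.
The walls prevent any net length change, so an axial force P (same in every segment) develops. Compatibility: P · Σ Lᵢ/(AᵢEᵢ) = δ_free.
The series flexibility is Σ Lᵢ/(AᵢEᵢ) = 250/(2225×144×10³) + 650/(1900×71×10³) = 5.599×10⁻⁶ mm/N.
Hence P = δ_free / Σ(L/AE) = 2.523/5.599×10⁻⁶ = 450.6 kN (compressive).
For the invar segment, free thermal change = 1.1×10⁻⁶×165×250 = 0.04538 mm and elastic change from P = 450600×250/(2225×144×10³) = 0.3516 mm; these oppose, so the net change is 0.306 mm (segment shortens).

|ΔL| ≈ 0.306 mm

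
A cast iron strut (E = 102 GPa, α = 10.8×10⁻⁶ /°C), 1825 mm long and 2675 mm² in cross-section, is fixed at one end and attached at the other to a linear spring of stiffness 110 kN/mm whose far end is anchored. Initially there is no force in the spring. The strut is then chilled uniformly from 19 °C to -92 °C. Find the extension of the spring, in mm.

δ ≈ 1.26 mm

If the spring were absent the strut would shorten by αΔT L = 10.8×10⁻⁶ × 111 × 1825 = 2.188 mm.
With a force P in the spring, the elastic change of the strut is PL/(AE) and that of the spring is P/k; compatibility requires their sum to equal δ_free.
So P = δ_free / [L/(AE) + 1/k] = 2.188 / [ 1825/(2675×102×10³) + 1/(110×10³) ].
P = 2.188 / 1.578×10⁻⁵ = 138600 N.
Spring extension = P/k = 138600/(110×10³) = 1.26 mm.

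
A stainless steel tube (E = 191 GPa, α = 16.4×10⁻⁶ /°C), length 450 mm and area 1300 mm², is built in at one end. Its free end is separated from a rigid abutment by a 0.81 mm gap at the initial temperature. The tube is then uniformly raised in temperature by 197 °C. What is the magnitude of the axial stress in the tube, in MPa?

σ ≈ 273 MPa (compressive)

Free thermal elongation = αΔT L = 16.4×10⁻⁶ × 197 × 450 = 1.454 mm.
This exceeds the 0.81 mm gap, so the wall pushes back. The portion of expansion that must be recovered elastically is δ_free − gap = 1.454 − 0.81 = 0.6439 mm.
Compatibility: PL/(AE) = 0.6439 mm, so σ = P/A = E × (0.6439/450) = 273.3 MPa.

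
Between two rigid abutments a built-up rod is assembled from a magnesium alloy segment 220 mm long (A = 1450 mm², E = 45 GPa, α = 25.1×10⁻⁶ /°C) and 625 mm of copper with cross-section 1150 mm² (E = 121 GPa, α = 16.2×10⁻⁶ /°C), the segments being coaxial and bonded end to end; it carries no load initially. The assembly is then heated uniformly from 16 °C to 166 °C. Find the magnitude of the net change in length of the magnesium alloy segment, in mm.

With the walls removed the bar would change length by δ_free = Σ αᵢΔT Lᵢ = 25.1×10⁻⁶×150×220 + 16.2×10⁻⁶×150×625 = 2.347 mm.
The walls prevent any net length change, so an axial force P (same in every segment) develops. Compatibility: P · Σ Lᵢ/(AᵢEᵢ) = δ_free.
Σ Lᵢ/(AᵢEᵢ) = 220/(1450×45×10³) + 625/(1150×121×10³) = 7.863×10⁻⁶ mm/N.
Hence P = δ_free / Σ(L/AE) = 2.347/7.863×10⁻⁶ = 298.5 kN (compressive).
For the magnesium alloy segment, free thermal change = 25.1×10⁻⁶×150×220 = 0.8283 mm and elastic change from P = 298500×220/(1450×45×10³) = 1.006 mm; these oppose, so the net change is 0.178 mm (segment shortens).

|ΔL| ≈ 0.178 mm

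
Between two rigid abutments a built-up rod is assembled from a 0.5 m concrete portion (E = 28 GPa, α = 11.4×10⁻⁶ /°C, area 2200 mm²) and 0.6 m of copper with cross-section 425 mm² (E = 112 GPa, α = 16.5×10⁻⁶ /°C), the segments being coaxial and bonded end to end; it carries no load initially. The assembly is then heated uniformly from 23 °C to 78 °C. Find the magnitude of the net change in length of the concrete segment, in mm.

|ΔL| ≈ 0.0226 mm

Free thermal expansion of the whole bar: Σ αᵢΔT Lᵢ = 11.4×10⁻⁶×55×500 + 16.5×10⁻⁶×55×600 = 0.858 mm.
The rigid supports impose zero overall length change; the single axial force P common to all segments must satisfy P Σ Lᵢ/(AᵢEᵢ) = δ_free.
The series flexibility is Σ Lᵢ/(AᵢEᵢ) = 500/(2200×28×10³) + 600/(425×112×10³) = 2.072×10⁻⁵ mm/N.
So P = 0.858 / 2.072×10⁻⁵ = 41.41 kN, compressive.
For the concrete segment, free thermal change = 11.4×10⁻⁶×55×500 = 0.3135 mm and elastic change from P = 41410×500/(2200×28×10³) = 0.3361 mm; these oppose, so the net change is 0.0226 mm (segment shortens).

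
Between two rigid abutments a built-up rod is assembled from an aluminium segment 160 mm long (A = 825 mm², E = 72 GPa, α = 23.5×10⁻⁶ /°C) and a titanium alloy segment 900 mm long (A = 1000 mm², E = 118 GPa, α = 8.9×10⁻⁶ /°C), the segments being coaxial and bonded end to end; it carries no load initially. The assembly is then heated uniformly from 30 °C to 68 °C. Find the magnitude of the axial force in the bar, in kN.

If the supports were absent, the total length change would be Σ αᵢΔT Lᵢ = 23.5×10⁻⁶×38×160 + 8.9×10⁻⁶×38×900 = 0.4473 mm.
The rigid supports impose zero overall length change; the single axial force P common to all segments must satisfy P Σ Lᵢ/(AᵢEᵢ) = δ_free.
The series flexibility is Σ Lᵢ/(AᵢEᵢ) = 160/(825×72×10³) + 900/(1000×118×10³) = 1.032×10⁻⁵ mm/N.
So P = 0.4473 / 1.032×10⁻⁵ = 43.34 kN, compressive.

P ≈ 43.3 kN (compressive)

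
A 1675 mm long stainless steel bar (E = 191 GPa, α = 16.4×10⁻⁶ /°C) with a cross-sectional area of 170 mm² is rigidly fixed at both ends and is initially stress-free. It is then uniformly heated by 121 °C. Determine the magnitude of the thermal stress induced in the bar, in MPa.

σ ≈ 379 MPa (compressive)

The supports are rigid, so the total axial strain is zero. The restrained thermal strain is ε = αΔT = 16.4×10⁻⁶ × 121 = 1984.4×10⁻⁶.
The stress required to suppress this strain is σ = Eε = 191×10³ × 1984.4×10⁻⁶ = 379 MPa, compressive since the bar is trying to expand.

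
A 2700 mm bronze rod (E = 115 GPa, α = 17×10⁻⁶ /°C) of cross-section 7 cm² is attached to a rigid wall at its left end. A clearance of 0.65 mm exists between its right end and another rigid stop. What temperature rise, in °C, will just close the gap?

ΔT ≈ 14.2 °C

Contact occurs when the free expansion equals the gap: αΔT L = 0.65 mm.
So ΔT = g/(αL) = 0.65/(17×10⁻⁶ × 2700) = 14.16 °C.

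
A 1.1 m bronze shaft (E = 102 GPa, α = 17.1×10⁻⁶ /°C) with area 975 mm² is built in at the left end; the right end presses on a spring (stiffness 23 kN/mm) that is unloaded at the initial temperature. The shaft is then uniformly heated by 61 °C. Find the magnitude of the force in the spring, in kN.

P ≈ 21 kN

The unrestrained thermal change is αΔT L = 17.1×10⁻⁶ × 61 × 1100 = 1.147 mm.
Let P be the compressive force at the spring. The shaft shortens elastically by PL/(AE) and the spring compresses by P/k; together these equal δ_free.
P [ L/(AE) + 1/k ] = δ_free → P [ 1100/(975×102×10³) + 1/(23×10³) ] = 1.147.
P = 1.147 / 5.454×10⁻⁵ = 21040 N.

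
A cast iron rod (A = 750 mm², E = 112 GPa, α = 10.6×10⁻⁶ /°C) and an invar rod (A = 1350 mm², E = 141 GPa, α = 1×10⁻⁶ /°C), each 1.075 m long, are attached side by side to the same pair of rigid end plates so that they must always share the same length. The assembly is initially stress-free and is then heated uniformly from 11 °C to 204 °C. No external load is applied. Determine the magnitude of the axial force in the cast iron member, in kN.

Equilibrium of a rigid end plate with no external load gives equal and opposite internal forces ±P in the two members. Since α_{cast iron} > α_{invar}, heating drives the cast iron into compression and the invar into tension.
Equating the net (thermal + elastic) strains gives |α₁ − α₂|·ΔT = P·[1/(A₁E₁) + 1/(A₂E₂)].
|α₁ − α₂|·ΔT = 9.6×10⁻⁶ × 193 = 0.001853.
1/(A₁E₁) + 1/(A₂E₂) = 1/(750×112×10³) + 1/(1350×141×10³) = 1.716×10⁻⁸ N⁻¹.
P = 0.001853 / 1.716×10⁻⁸ = 108000 N = 108 kN.

P ≈ 108 kN (compressive in the cast iron)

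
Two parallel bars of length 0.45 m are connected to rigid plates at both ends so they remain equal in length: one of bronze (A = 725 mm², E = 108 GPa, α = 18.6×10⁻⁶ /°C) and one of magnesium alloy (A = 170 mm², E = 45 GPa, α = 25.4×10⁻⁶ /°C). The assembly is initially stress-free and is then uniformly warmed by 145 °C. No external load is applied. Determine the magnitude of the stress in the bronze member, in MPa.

The magnesium alloy has the larger α, so on heating it would change length more than the bronze if both were free. The rigid plates force a common final length, so the magnesium alloy is put into compression and the bronze into tension, with equal and opposite forces P (no external load).
Setting the final lengths equal and cancelling L: (α₁ − α₂)ΔT = P/(A₁E₁) + P/(A₂E₂).
|α₁ − α₂|·ΔT = 6.8×10⁻⁶ × 145 = 0.000986.
1/(A₁E₁) + 1/(A₂E₂) = 1/(725×108×10³) + 1/(170×45×10³) = 1.435×10⁻⁷ N⁻¹.
So P = 0.000986 / 1.435×10⁻⁷ = 6.872 kN.
σ_{bronze} = P/A₁ = 6872/725 = 9.478 MPa, tensile.

σ ≈ 9.48 MPa (tensile)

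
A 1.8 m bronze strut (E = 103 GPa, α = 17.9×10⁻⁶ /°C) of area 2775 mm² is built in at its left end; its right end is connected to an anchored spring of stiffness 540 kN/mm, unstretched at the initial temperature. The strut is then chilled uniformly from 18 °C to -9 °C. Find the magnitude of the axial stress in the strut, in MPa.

σ ≈ 38.5 MPa (tensile)

If the spring were absent the strut would shorten by αΔT L = 17.9×10⁻⁶ × 27 × 1800 = 0.8699 mm.
Let P be the tensile force in the spring. The strut extends elastically by PL/(AE) and the spring stretches by P/k; together these equal δ_free.
So P = δ_free / [L/(AE) + 1/k] = 0.8699 / [ 1800/(2775×103×10³) + 1/(540×10³) ].
P = 0.8699 / 8.149×10⁻⁶ = 106700 N.
σ = P/A = 106700/2775 = 38.47 MPa.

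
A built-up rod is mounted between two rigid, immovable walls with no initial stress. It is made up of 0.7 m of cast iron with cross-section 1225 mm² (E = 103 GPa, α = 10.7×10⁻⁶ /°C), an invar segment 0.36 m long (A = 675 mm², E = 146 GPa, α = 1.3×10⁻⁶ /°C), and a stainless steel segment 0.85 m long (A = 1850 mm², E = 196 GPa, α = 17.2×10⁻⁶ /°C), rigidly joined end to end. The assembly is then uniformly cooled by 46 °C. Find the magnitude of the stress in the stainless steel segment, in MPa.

With the walls removed the bar would change length by δ_free = Σ αᵢΔT Lᵢ = 10.7×10⁻⁶×46×700 + 1.3×10⁻⁶×46×360 + 17.2×10⁻⁶×46×850 = 1.039 mm.
The walls prevent any net length change, so an axial force P (same in every segment) develops. Compatibility: P · Σ Lᵢ/(AᵢEᵢ) = δ_free.
Σ Lᵢ/(AᵢEᵢ) = 700/(1225×103×10³) + 360/(675×146×10³) + 850/(1850×196×10³) = 1.154×10⁻⁵ mm/N.
Hence P = δ_free / Σ(L/AE) = 1.039/1.154×10⁻⁵ = 89.96 kN (tensile).
σ_{stainless steel} = P / A = 89960 / 1850 = 48.63 MPa.

σ ≈ 48.6 MPa (tensile)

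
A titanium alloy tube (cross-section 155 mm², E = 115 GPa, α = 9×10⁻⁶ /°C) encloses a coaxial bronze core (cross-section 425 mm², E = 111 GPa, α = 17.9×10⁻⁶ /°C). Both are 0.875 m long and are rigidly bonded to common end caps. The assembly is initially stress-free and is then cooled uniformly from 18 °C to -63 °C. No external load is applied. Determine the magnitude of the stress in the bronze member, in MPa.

The bronze has the larger α, so on cooling it would change length more than the titanium alloy if both were free. The rigid plates force a common final length, so the bronze is put into tension and the titanium alloy into compression, with equal and opposite forces P (no external load).
Equating the net (thermal + elastic) strains gives |α₁ − α₂|·ΔT = P·[1/(A₁E₁) + 1/(A₂E₂)].
|α₁ − α₂|·ΔT = 8.9×10⁻⁶ × 81 = 0.0007209.
1/(A₁E₁) + 1/(A₂E₂) = 1/(155×115×10³) + 1/(425×111×10³) = 7.73×10⁻⁸ N⁻¹.
So P = 0.0007209 / 7.73×10⁻⁸ = 9.326 kN.
σ_{bronze} = P/A₂ = 9326/425 = 21.94 MPa, tensile.

σ ≈ 21.9 MPa (tensile)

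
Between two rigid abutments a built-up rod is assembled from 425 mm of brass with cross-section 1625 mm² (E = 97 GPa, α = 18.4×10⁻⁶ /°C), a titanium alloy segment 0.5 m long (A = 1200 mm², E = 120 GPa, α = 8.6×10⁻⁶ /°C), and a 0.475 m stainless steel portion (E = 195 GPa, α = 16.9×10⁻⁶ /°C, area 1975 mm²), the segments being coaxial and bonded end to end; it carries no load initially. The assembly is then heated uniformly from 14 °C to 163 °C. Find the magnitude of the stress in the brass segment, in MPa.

With the walls removed the bar would change length by δ_free = Σ αᵢΔT Lᵢ = 18.4×10⁻⁶×149×425 + 8.6×10⁻⁶×149×500 + 16.9×10⁻⁶×149×475 = 3.002 mm.
The walls prevent any net length change, so an axial force P (same in every segment) develops. Compatibility: P · Σ Lᵢ/(AᵢEᵢ) = δ_free.
The series flexibility is Σ Lᵢ/(AᵢEᵢ) = 425/(1625×97×10³) + 500/(1200×120×10³) + 475/(1975×195×10³) = 7.402×10⁻⁶ mm/N.
So P = 3.002 / 7.402×10⁻⁶ = 405.6 kN, compressive.
σ_{brass} = P / A = 405600 / 1625 = 249.6 MPa.

σ ≈ 250 MPa (compressive)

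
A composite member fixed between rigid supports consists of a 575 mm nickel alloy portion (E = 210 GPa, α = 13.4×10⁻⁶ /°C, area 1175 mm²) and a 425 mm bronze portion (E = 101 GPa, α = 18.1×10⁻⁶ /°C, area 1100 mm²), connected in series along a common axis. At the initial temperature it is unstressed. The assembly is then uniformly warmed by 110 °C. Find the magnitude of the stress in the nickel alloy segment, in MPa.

σ ≈ 234 MPa (compressive)

If the supports were absent, the total length change would be Σ αᵢΔT Lᵢ = 13.4×10⁻⁶×110×575 + 18.1×10⁻⁶×110×425 = 1.694 mm.
The walls prevent any net length change, so an axial force P (same in every segment) develops. Compatibility: P · Σ Lᵢ/(AᵢEᵢ) = δ_free.
Σ Lᵢ/(AᵢEᵢ) = 575/(1175×210×10³) + 425/(1100×101×10³) = 6.156×10⁻⁶ mm/N.
Hence P = δ_free / Σ(L/AE) = 1.694/6.156×10⁻⁶ = 275.1 kN (compressive).
σ_{nickel alloy} = P / A = 275100 / 1175 = 234.2 MPa.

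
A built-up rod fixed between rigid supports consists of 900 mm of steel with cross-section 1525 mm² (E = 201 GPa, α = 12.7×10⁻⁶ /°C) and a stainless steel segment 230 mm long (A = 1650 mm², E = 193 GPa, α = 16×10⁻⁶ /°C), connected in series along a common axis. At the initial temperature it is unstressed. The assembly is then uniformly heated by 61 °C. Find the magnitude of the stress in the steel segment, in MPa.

If the supports were absent, the total length change would be Σ αᵢΔT Lᵢ = 12.7×10⁻⁶×61×900 + 16×10⁻⁶×61×230 = 0.9217 mm.
The rigid supports impose zero overall length change; the single axial force P common to all segments must satisfy P Σ Lᵢ/(AᵢEᵢ) = δ_free.
The series flexibility is Σ Lᵢ/(AᵢEᵢ) = 900/(1525×201×10³) + 230/(1650×193×10³) = 3.658×10⁻⁶ mm/N.
P = 0.9217 / 3.658×10⁻⁶ = 251900 N = 251.9 kN, compressive.
σ_{steel} = P / A = 251900 / 1525 = 165.2 MPa.

σ ≈ 165 MPa (compressive)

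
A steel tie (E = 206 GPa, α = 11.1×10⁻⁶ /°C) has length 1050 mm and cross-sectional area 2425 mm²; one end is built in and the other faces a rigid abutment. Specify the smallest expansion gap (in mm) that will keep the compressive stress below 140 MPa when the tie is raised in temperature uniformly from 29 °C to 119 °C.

g ≈ 0.335 mm

Free expansion if unrestrained: δ_free = αΔT L = 11.1×10⁻⁶ × 90 × 1050 = 1.049 mm.
A stress of 140 MPa corresponds to the wall pushing the tie back by σL/E = 140×1050/(206×10³) = 0.7136 mm.
The gap must absorb the remainder: g_min = 1.049 − 0.7136 = 0.3354 mm.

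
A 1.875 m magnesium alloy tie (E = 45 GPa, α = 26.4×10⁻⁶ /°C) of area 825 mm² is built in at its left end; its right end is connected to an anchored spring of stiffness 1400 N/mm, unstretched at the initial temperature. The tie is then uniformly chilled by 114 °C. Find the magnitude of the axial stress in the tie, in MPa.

If the spring were absent the tie would shorten by αΔT L = 26.4×10⁻⁶ × 114 × 1875 = 5.643 mm.
With a force P in the spring, the elastic change of the tie is PL/(AE) and that of the spring is P/k; compatibility requires their sum to equal δ_free.
P [ L/(AE) + 1/k ] = δ_free → P [ 1875/(825×45×10³) + 1/(1400) ] = 5.643.
P = 5.643 / 0.0007648 = 7378 N.
σ = P/A = 7378/825 = 8.944 MPa.

σ ≈ 8.94 MPa (tensile)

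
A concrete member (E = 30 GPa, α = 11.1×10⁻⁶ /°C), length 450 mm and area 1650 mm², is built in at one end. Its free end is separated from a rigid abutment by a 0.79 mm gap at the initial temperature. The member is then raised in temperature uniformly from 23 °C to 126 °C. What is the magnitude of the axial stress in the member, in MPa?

σ ≈ 0 MPa

If the wall were absent the member would grow by αΔT L = 11.1×10⁻⁶ × 103 × 450 = 0.5145 mm.
This is smaller than the 0.79 mm clearance, so the member expands freely without reaching the stop — the stress is zero.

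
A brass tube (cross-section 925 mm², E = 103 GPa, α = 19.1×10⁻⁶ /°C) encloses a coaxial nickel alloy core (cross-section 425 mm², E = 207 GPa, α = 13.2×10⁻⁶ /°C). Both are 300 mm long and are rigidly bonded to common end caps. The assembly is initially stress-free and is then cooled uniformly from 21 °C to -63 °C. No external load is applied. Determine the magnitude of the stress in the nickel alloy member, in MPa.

Equilibrium of a rigid end plate with no external load gives equal and opposite internal forces ±P in the two members. Since α_{brass} > α_{nickel alloy}, cooling drives the brass into tension and the nickel alloy into compression.
Compatibility of the two members (thermal + elastic change equal): (α₁ − α₂)ΔT = P·[1/(A₁E₁) + 1/(A₂E₂)].
|α₁ − α₂|·ΔT = 5.9×10⁻⁶ × 84 = 0.0004956.
1/(A₁E₁) + 1/(A₂E₂) = 1/(925×103×10³) + 1/(425×207×10³) = 2.186×10⁻⁸ N⁻¹.
So P = 0.0004956 / 2.186×10⁻⁸ = 22.67 kN.
σ_{nickel alloy} = P/A₂ = 22670/425 = 53.34 MPa, compressive.

σ ≈ 53.3 MPa (compressive)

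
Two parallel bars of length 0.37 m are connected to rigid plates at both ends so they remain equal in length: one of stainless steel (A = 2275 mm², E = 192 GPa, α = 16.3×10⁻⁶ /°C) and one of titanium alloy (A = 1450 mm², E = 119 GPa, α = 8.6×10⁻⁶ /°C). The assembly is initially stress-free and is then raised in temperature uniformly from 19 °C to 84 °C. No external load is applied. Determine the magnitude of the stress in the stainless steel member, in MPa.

σ ≈ 27.2 MPa (compressive)

The stainless steel has the larger α, so on heating it would change length more than the titanium alloy if both were free. The rigid plates force a common final length, so the stainless steel is put into compression and the titanium alloy into tension, with equal and opposite forces P (no external load).
Compatibility of the two members (thermal + elastic change equal): (α₁ − α₂)ΔT = P·[1/(A₁E₁) + 1/(A₂E₂)].
|α₁ − α₂|·ΔT = 7.7×10⁻⁶ × 65 = 0.0005005.
1/(A₁E₁) + 1/(A₂E₂) = 1/(2275×192×10³) + 1/(1450×119×10³) = 8.085×10⁻⁹ N⁻¹.
P = 0.0005005 / 8.085×10⁻⁹ = 61910 N = 61.91 kN.
σ_{stainless steel} = P/A₁ = 61910/2275 = 27.21 MPa, compressive.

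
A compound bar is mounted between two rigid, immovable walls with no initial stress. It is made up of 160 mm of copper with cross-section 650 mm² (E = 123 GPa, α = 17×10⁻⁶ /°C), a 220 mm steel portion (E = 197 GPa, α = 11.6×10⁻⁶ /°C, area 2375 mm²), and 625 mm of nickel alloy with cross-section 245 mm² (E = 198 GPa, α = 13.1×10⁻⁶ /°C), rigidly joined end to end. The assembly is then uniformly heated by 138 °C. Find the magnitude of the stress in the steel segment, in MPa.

If the supports were absent, the total length change would be Σ αᵢΔT Lᵢ = 17×10⁻⁶×138×160 + 11.6×10⁻⁶×138×220 + 13.1×10⁻⁶×138×625 = 1.857 mm.
The rigid supports impose zero overall length change; the single axial force P common to all segments must satisfy P Σ Lᵢ/(AᵢEᵢ) = δ_free.
Σ Lᵢ/(AᵢEᵢ) = 160/(650×123×10³) + 220/(2375×197×10³) + 625/(245×198×10³) = 1.536×10⁻⁵ mm/N.
P = 1.857 / 1.536×10⁻⁵ = 121000 N = 121 kN, compressive.
σ_{steel} = P / A = 121000 / 2375 = 50.93 MPa.

σ ≈ 50.9 MPa (compressive)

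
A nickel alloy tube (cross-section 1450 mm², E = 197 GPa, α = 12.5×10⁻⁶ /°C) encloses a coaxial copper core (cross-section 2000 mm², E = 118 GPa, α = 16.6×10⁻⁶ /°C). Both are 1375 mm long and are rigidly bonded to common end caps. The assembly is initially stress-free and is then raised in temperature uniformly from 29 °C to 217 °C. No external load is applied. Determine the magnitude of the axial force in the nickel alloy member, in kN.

Equilibrium of a rigid end plate with no external load gives equal and opposite internal forces ±P in the two members. Since α_{copper} > α_{nickel alloy}, heating drives the copper into compression and the nickel alloy into tension.
Setting the final lengths equal and cancelling L: (α₁ − α₂)ΔT = P/(A₁E₁) + P/(A₂E₂).
|α₁ − α₂|·ΔT = 4.1×10⁻⁶ × 188 = 0.0007708.
1/(A₁E₁) + 1/(A₂E₂) = 1/(1450×197×10³) + 1/(2000×118×10³) = 7.738×10⁻⁹ N⁻¹.
So P = 0.0007708 / 7.738×10⁻⁹ = 99.61 kN.

P ≈ 99.6 kN (tensile in the nickel alloy)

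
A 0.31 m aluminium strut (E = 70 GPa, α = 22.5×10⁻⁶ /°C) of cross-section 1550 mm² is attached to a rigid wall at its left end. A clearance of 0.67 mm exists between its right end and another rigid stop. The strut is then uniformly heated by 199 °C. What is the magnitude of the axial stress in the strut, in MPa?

σ ≈ 162 MPa (compressive)

Free thermal elongation = αΔT L = 22.5×10⁻⁶ × 199 × 310 = 1.388 mm.
This exceeds the 0.67 mm gap, so the wall pushes back. The portion of expansion that must be recovered elastically is δ_free − gap = 1.388 − 0.67 = 0.718 mm.
That suppressed elongation corresponds to σ = E·Δ/L = 70×10³ × 0.718/310 = 162.1 MPa.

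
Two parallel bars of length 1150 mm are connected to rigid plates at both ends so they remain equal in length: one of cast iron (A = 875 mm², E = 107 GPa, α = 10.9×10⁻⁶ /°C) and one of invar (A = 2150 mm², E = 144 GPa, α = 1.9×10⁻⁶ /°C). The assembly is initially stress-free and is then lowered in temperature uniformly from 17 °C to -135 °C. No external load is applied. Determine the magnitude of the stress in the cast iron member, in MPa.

σ ≈ 112 MPa (tensile)

Equilibrium of a rigid end plate with no external load gives equal and opposite internal forces ±P in the two members. Since α_{cast iron} > α_{invar}, cooling drives the cast iron into tension and the invar into compression.
Compatibility of the two members (thermal + elastic change equal): (α₁ − α₂)ΔT = P·[1/(A₁E₁) + 1/(A₂E₂)].
|α₁ − α₂|·ΔT = 9×10⁻⁶ × 152 = 0.001368.
1/(A₁E₁) + 1/(A₂E₂) = 1/(875×107×10³) + 1/(2150×144×10³) = 1.391×10⁻⁸ N⁻¹.
P = 0.001368 / 1.391×10⁻⁸ = 98340 N = 98.34 kN.
σ_{cast iron} = P/A₁ = 98340/875 = 112.4 MPa, tensile.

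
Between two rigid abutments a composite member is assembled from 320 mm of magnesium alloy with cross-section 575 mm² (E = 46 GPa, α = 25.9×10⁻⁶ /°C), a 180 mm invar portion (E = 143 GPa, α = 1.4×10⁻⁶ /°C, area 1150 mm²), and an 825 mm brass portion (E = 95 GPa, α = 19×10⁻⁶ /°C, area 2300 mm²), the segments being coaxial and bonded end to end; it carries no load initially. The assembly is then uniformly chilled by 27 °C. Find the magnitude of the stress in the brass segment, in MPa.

σ ≈ 16.8 MPa (tensile)

If the supports were absent, the total length change would be Σ αᵢΔT Lᵢ = 25.9×10⁻⁶×27×320 + 1.4×10⁻⁶×27×180 + 19×10⁻⁶×27×825 = 0.6538 mm.
The rigid supports impose zero overall length change; the single axial force P common to all segments must satisfy P Σ Lᵢ/(AᵢEᵢ) = δ_free.
The series flexibility is Σ Lᵢ/(AᵢEᵢ) = 320/(575×46×10³) + 180/(1150×143×10³) + 825/(2300×95×10³) = 1.697×10⁻⁵ mm/N.
P = 0.6538 / 1.697×10⁻⁵ = 38530 N = 38.53 kN, tensile.
σ_{brass} = P / A = 38530 / 2300 = 16.75 MPa.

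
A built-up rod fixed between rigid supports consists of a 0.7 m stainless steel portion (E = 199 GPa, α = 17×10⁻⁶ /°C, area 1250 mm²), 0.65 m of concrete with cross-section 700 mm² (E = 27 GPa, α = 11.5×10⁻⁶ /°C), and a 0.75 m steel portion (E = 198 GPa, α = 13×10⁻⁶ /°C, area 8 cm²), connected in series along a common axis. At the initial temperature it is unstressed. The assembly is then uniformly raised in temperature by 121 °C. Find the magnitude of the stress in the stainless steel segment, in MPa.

With the walls removed the bar would change length by δ_free = Σ αᵢΔT Lᵢ = 17×10⁻⁶×121×700 + 11.5×10⁻⁶×121×650 + 13×10⁻⁶×121×750 = 3.524 mm.
Since the ends are fixed, an axial force P builds up, equal in every segment, with P · Σ Lᵢ/(AᵢEᵢ) = δ_free.
Σ Lᵢ/(AᵢEᵢ) = 700/(1250×199×10³) + 650/(700×27×10³) + 750/(800×198×10³) = 4.194×10⁻⁵ mm/N.
P = 3.524 / 4.194×10⁻⁵ = 84030 N = 84.03 kN, compressive.
σ_{stainless steel} = P / A = 84030 / 1250 = 67.22 MPa.

σ ≈ 67.2 MPa (compressive)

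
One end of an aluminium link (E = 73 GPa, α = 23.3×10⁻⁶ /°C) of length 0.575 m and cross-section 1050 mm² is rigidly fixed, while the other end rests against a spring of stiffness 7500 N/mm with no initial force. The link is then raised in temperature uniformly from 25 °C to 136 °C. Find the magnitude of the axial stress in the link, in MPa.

If the spring were absent the link would lengthen by αΔT L = 23.3×10⁻⁶ × 111 × 575 = 1.487 mm.
Let P be the compressive force at the spring. The link shortens elastically by PL/(AE) and the spring compresses by P/k; together these equal δ_free.
P [ L/(AE) + 1/k ] = δ_free → P [ 575/(1050×73×10³) + 1/(7500) ] = 1.487.
P = 1.487 / 0.0001408 = 10560 N.
σ = P/A = 10560/1050 = 10.06 MPa.

σ ≈ 10.1 MPa (compressive)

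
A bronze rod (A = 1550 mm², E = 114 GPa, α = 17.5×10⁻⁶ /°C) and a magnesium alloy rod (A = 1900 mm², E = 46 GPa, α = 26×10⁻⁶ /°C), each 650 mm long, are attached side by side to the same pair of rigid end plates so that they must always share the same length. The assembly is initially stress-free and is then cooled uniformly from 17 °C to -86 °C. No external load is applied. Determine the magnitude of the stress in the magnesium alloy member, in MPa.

Both members must finish at the same length. With the larger α, the magnesium alloy tends to over-contract; the plates restrain it, putting the magnesium alloy in tension and the bronze in compression. With no external load the two internal forces are equal and opposite, magnitude P.
Equating the net (thermal + elastic) strains gives |α₁ − α₂|·ΔT = P·[1/(A₁E₁) + 1/(A₂E₂)].
|α₁ − α₂|·ΔT = 8.5×10⁻⁶ × 103 = 0.0008755.
1/(A₁E₁) + 1/(A₂E₂) = 1/(1550×114×10³) + 1/(1900×46×10³) = 1.71×10⁻⁸ N⁻¹.
So P = 0.0008755 / 1.71×10⁻⁸ = 51.2 kN.
σ_{magnesium alloy} = P/A₂ = 51200/1900 = 26.95 MPa, tensile.

σ ≈ 26.9 MPa (tensile)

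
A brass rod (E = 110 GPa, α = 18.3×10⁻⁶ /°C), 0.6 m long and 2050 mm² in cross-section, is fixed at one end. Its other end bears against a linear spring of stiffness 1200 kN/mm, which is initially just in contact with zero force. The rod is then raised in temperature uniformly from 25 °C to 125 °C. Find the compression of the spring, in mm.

Free thermal expansion: δ_free = αΔT L = 18.3×10⁻⁶ × 100 × 600 = 1.098 mm.
Let P be the compressive force at the spring. The rod shortens elastically by PL/(AE) and the spring compresses by P/k; together these equal δ_free.
P [ L/(AE) + 1/k ] = δ_free → P [ 600/(2050×110×10³) + 1/(1200×10³) ] = 1.098.
P = 1.098 / 3.494×10⁻⁶ = 314200 N.
Spring compression = P/k = 314200/(1200×10³) = 0.2619 mm.

δ ≈ 0.262 mm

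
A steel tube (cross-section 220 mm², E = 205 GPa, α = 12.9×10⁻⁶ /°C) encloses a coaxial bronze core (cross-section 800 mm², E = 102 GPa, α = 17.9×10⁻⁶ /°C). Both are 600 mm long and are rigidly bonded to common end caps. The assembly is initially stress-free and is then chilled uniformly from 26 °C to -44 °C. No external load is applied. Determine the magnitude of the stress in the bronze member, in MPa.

σ ≈ 12.7 MPa (tensile)

Both members must finish at the same length. With the larger α, the bronze tends to over-contract; the plates restrain it, putting the bronze in tension and the steel in compression. With no external load the two internal forces are equal and opposite, magnitude P.
Compatibility of the two members (thermal + elastic change equal): (α₁ − α₂)ΔT = P·[1/(A₁E₁) + 1/(A₂E₂)].
|α₁ − α₂|·ΔT = 5×10⁻⁶ × 70 = 0.00035.
1/(A₁E₁) + 1/(A₂E₂) = 1/(220×205×10³) + 1/(800×102×10³) = 3.443×10⁻⁸ N⁻¹.
So P = 0.00035 / 3.443×10⁻⁸ = 10.17 kN.
σ_{bronze} = P/A₂ = 10170/800 = 12.71 MPa, tensile.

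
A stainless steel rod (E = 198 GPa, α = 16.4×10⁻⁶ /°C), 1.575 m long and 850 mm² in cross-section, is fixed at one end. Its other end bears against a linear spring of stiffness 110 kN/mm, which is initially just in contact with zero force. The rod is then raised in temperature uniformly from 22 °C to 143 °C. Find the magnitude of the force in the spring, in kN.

Free thermal expansion: δ_free = αΔT L = 16.4×10⁻⁶ × 121 × 1575 = 3.125 mm.
Let P be the compressive force at the spring. The rod shortens elastically by PL/(AE) and the spring compresses by P/k; together these equal δ_free.
So P = δ_free / [L/(AE) + 1/k] = 3.125 / [ 1575/(850×198×10³) + 1/(110×10³) ].
P = 3.125 / 1.845×10⁻⁵ = 169400 N.

P ≈ 169 kN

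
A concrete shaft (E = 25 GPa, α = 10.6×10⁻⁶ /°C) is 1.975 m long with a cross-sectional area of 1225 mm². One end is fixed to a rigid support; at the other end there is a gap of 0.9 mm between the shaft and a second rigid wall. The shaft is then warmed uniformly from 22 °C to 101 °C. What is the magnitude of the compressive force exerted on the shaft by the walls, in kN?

P ≈ 11.7 kN

If the wall were absent the shaft would grow by αΔT L = 10.6×10⁻⁶ × 79 × 1975 = 1.654 mm.
The gap closes (δ_free > 0.9 mm) and the wall then resists a further 1.654 − 0.9 = 0.7539 mm of expansion.
That suppressed elongation corresponds to σ = E·Δ/L = 25×10³ × 0.7539/1975 = 9.543 MPa.
Force on the wall = σA = 9.543 × 1225 mm² = 11.69 kN.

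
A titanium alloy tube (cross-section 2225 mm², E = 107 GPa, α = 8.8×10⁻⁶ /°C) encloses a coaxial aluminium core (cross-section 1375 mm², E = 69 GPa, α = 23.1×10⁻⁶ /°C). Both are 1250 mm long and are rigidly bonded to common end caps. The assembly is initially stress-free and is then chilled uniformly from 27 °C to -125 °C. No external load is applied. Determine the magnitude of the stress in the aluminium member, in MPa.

The aluminium has the larger α, so on cooling it would change length more than the titanium alloy if both were free. The rigid plates force a common final length, so the aluminium is put into tension and the titanium alloy into compression, with equal and opposite forces P (no external load).
Compatibility of the two members (thermal + elastic change equal): (α₁ − α₂)ΔT = P·[1/(A₁E₁) + 1/(A₂E₂)].
|α₁ − α₂|·ΔT = 14.3×10⁻⁶ × 152 = 0.002174.
1/(A₁E₁) + 1/(A₂E₂) = 1/(2225×107×10³) + 1/(1375×69×10³) = 1.474×10⁻⁸ N⁻¹.
P = 0.002174 / 1.474×10⁻⁸ = 147500 N = 147.5 kN.
σ_{aluminium} = P/A₂ = 147500/1375 = 107.2 MPa, tensile.

σ ≈ 107 MPa (tensile)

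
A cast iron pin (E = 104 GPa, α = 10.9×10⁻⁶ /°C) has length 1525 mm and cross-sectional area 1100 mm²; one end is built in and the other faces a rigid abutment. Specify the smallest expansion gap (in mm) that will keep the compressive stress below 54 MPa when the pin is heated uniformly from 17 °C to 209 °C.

With no wall the pin would lengthen by αΔT L = 10.9×10⁻⁶ × 192 × 1525 = 3.192 mm.
A stress of 54 MPa corresponds to the wall pushing the pin back by σL/E = 54×1525/(104×10³) = 0.7918 mm.
So the gap has to take up the difference, g_min = δ_free − σL/E = 3.192 − 0.7918 = 2.4 mm.

g ≈ 2.4 mm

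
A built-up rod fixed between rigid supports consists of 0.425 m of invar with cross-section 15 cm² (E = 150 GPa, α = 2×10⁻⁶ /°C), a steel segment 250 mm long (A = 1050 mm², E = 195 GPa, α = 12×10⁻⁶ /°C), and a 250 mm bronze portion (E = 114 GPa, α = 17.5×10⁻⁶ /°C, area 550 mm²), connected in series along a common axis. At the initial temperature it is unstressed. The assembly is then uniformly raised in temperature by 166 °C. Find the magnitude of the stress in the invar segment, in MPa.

σ ≈ 128 MPa (compressive)

If the supports were absent, the total length change would be Σ αᵢΔT Lᵢ = 2×10⁻⁶×166×425 + 12×10⁻⁶×166×250 + 17.5×10⁻⁶×166×250 = 1.365 mm.
The walls prevent any net length change, so an axial force P (same in every segment) develops. Compatibility: P · Σ Lᵢ/(AᵢEᵢ) = δ_free.
Σ Lᵢ/(AᵢEᵢ) = 425/(1500×150×10³) + 250/(1050×195×10³) + 250/(550×114×10³) = 7.097×10⁻⁶ mm/N.
P = 1.365 / 7.097×10⁻⁶ = 192400 N = 192.4 kN, compressive.
σ_{invar} = P / A = 192400 / 1500 = 128.3 MPa.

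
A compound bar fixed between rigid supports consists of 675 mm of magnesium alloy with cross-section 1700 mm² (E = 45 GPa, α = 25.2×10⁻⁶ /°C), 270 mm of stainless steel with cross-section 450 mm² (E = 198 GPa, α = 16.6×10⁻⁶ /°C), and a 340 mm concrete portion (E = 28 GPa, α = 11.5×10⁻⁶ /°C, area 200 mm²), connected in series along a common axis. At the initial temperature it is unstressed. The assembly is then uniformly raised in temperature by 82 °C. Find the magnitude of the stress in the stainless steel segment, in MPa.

Free thermal expansion of the whole bar: Σ αᵢΔT Lᵢ = 25.2×10⁻⁶×82×675 + 16.6×10⁻⁶×82×270 + 11.5×10⁻⁶×82×340 = 2.083 mm.
The rigid supports impose zero overall length change; the single axial force P common to all segments must satisfy P Σ Lᵢ/(AᵢEᵢ) = δ_free.
The series flexibility is Σ Lᵢ/(AᵢEᵢ) = 675/(1700×45×10³) + 270/(450×198×10³) + 340/(200×28×10³) = 7.257×10⁻⁵ mm/N.
So P = 2.083 / 7.257×10⁻⁵ = 28.7 kN, compressive.
σ_{stainless steel} = P / A = 28700 / 450 = 63.79 MPa.

σ ≈ 63.8 MPa (compressive)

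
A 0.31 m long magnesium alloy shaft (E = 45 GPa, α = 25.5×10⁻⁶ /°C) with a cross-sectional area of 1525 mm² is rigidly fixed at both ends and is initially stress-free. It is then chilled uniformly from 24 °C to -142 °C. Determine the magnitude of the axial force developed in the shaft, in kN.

Full restraint means ε = 0, so the stress is σ = EαΔT = 45×10³ × 25.5×10⁻⁶ × 166 = 190.5 MPa.
P = AEαΔT = 1525 × 45×10³ × 25.5×10⁻⁶ × 166 = 290.5 kN (tensile).

P ≈ 290 kN (tensile)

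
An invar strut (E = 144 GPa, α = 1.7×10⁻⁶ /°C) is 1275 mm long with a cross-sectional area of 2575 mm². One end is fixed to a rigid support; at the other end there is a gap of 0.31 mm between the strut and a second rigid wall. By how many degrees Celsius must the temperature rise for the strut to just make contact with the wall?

Contact occurs when the free expansion equals the gap: αΔT L = 0.31 mm.
So ΔT = g/(αL) = 0.31/(1.7×10⁻⁶ × 1275) = 143 °C.

ΔT ≈ 143 °C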